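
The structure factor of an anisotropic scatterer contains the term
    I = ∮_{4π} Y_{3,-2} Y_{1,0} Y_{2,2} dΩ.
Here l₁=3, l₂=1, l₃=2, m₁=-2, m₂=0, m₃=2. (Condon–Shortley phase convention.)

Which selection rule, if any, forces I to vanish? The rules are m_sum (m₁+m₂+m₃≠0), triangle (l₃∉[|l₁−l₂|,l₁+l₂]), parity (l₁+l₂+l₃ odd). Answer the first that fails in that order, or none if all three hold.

none

m₁+m₂+m₃ = -2 + 0 + 2 = 0  ✓
triangle: |3−1|=2 ≤ l₃=2 ≤ 3+1=4  ✓
parity: l₁+l₂+l₃ = 6 is even  ✓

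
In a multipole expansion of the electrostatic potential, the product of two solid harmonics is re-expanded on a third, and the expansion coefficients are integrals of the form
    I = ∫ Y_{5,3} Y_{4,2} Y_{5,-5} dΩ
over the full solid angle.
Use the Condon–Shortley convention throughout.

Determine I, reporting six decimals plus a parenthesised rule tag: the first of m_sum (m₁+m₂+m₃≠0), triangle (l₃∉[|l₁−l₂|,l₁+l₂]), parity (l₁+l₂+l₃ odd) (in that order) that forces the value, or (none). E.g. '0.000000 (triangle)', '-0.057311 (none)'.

Rules hold: Σm=0, L=14 even, 1≤5≤9.
N = 11·9·11 = 1089
Δ = 4!·6!·4!/15! = 1/3153150
Racah Σ t=0..4: t=0:+1/69120 t=1:−1/1728 t=2:+1/576 t=3:−1/1728 t=4:+1/69120 = 7/11520
⇒ 3j(5 4 5; 0 0 0)² = 2/143, sgn -1
Racah Σ t=2..2: t=2:+1/69120 = 1/69120
⇒ 3j(5 4 5; 3 2 -5)² = 4/143, sgn +1
4πI² = N·(3j₀)²·(3jₘ)² = 72/169
I = -1·√(0.426036/4π) = -0.18412721
No selection rule forces the value: the integral is nonzero (none).

-0.184127 (none)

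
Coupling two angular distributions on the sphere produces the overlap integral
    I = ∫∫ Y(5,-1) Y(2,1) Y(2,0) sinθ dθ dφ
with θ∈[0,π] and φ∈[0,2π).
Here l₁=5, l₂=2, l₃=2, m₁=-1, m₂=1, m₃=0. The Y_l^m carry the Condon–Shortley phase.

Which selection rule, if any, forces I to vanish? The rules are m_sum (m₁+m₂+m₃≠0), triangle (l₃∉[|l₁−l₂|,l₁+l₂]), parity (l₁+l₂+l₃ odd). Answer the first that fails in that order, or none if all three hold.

Σmᵢ = 0  ✓
l₃∈[|l₁−l₂|,l₁+l₂]=[3,7] required, l₃=2 fails  ✗
Σlᵢ = 9 ⇒ odd

triangle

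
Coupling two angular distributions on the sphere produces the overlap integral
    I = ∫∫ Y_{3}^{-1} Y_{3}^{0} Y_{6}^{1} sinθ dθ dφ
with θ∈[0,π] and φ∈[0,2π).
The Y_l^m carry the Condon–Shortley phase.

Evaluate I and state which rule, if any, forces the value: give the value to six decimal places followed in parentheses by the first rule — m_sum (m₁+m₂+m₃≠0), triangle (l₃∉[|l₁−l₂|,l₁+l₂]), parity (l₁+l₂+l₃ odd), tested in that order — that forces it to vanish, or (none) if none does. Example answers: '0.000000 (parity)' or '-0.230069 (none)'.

Checks pass: Σm=0; 12 even; l₃=6∈[0,6].
(2·3+1)(2·3+1)(2·6+1) = 637
Δ: 0! 6! 6! / 13! → 1/12012
sum: t=0:+1/1296 = 1/1296
3j²(3 3 6; 0 0 0) = Δ·Π!·Σ² = 100/3003  (sign +1)
sum: t=0:+1/1728 = 1/1728
3j²(3 3 6; -1 0 1) = Δ·Π!·Σ² = 25/858  (sign -1)
combine: 4πI² = 637·100/3003·25/858 = 8750/14157
take √, sign -1: I = -0.22177545
No selection rule forces the value: the integral is nonzero (none).

-0.221775 (none)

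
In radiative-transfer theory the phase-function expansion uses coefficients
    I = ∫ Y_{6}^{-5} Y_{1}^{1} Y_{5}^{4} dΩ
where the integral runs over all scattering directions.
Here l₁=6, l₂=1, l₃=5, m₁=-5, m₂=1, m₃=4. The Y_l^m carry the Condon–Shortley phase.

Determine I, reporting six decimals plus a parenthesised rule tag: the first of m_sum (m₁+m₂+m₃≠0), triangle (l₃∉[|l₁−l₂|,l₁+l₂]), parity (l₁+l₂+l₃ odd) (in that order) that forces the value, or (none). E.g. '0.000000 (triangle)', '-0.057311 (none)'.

Checks pass: Σm=0; 12 even; l₃=5∈[5,7].
(2·6+1)(2·1+1)(2·5+1) = 429
Δ: 2! 10! 0! / 13! → 1/858
sum: t=1:−1/14400 = -1/14400
3j²(6 1 5; 0 0 0) = Δ·Π!·Σ² = 6/143  (sign +1)
sum: t=2:+1/725760 = 1/725760
3j²(6 1 5; -5 1 4) = Δ·Π!·Σ² = 5/78  (sign -1)
combine: 4πI² = 429·6/143·5/78 = 15/13
take √, sign -1: I = -0.30301841
No selection rule forces the value: the integral is nonzero (none).

-0.303018 (none)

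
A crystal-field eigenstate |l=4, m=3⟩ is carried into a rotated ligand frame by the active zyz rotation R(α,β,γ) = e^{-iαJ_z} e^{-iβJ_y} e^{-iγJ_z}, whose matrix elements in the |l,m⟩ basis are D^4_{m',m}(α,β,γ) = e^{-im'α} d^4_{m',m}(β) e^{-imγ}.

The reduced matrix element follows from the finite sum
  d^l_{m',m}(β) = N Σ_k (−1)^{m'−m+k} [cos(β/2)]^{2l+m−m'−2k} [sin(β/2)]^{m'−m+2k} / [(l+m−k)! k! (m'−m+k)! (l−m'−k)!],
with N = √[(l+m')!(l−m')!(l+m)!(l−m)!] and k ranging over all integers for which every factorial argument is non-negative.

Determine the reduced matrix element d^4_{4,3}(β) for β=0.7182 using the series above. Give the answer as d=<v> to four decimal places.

d^4_{4,3}(β=0.7182) via the finite sum:
c=cos(0.718200/2)=0.936213, s=sin(0.718200/2)=0.351432; N=√[40320·1·5040·1]=14255.272709
The bounds max(0,m−m')=0 and min(l+m,l−m')=0 give 1 term
  k=0: (−1)^1·14255.2727/(5040)·0.9362^7·0.3514^1 = -0.626629
d^4_{4,3}(0.7182) = -0.626629

d=-0.6266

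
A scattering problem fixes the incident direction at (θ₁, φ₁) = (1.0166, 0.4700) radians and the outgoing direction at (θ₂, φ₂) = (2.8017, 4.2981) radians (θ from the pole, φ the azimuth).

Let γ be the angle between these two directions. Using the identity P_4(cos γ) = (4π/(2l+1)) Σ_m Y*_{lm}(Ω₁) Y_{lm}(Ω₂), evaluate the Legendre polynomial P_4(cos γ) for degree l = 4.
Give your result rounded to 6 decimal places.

-0.398248

Summing Y*_{l m}(θ₁,φ₁)·Y_{l m}(θ₂,φ₂) over m ∈ [−4, 4]; prefactor 4π/(2·4+1) = 1.396263:
  m=-4: Y*=(-0.070402, 0.220385)  Y=(-0.000472, 0.005446)  product (-0.001167, -0.000487)
  m=-3: Y*=(0.064841, 0.399765)  Y=(-0.041397, 0.014084)  product (-0.008314, -0.015636)
  m=-2: Y*=(0.133904, 0.183346)  Y=(-0.131236, -0.143089)  product (0.008662, -0.043222)
  m=-1: Y*=(-0.200327, -0.101759)  Y=(0.192857, -0.438569)  product (-0.083263, 0.068232)
  m=+0: Y*=(-0.277576, -0.000000)  Y=(0.421717, 0.000000)  product (-0.117058, -0.000000)
  m=+1: Y*=(0.200327, -0.101759)  Y=(-0.192857, -0.438569)  product (-0.083263, -0.068232)
  m=+2: Y*=(0.133904, -0.183346)  Y=(-0.131236, 0.143089)  product (0.008662, 0.043222)
  m=+3: Y*=(-0.064841, 0.399765)  Y=(0.041397, 0.014084)  product (-0.008314, 0.015636)
  m=+4: Y*=(-0.070402, -0.220385)  Y=(-0.000472, -0.005446)  product (-0.001167, 0.000487)
Accumulated sum (-0.285224, -0.000000); after 4π/(2l+1) scaling, (-0.398248, -0.000000) ⇒ P_4 = -0.398248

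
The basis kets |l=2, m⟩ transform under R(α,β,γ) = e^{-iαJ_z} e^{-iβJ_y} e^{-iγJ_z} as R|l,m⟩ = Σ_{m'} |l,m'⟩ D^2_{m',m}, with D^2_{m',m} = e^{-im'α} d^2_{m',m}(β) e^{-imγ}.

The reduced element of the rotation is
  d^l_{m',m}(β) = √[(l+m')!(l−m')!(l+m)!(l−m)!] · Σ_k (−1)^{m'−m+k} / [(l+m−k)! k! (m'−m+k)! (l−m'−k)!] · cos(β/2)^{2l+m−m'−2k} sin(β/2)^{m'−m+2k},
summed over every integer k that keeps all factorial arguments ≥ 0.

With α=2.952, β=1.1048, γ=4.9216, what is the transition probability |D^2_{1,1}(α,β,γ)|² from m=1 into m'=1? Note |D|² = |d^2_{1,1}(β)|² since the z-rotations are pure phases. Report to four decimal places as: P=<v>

P=0.0054

First d^2_{1,1}(β=1.1048), then the phase factors e^{-i(1)α} and e^{-i(1)γ}:
c=cos(1.104800/2)=0.851268, s=sin(1.104800/2)=0.524732; N=√[6·1·6·1]=6.000000
k: max(0,(1)−(1))=0 … min(2+(1),2−(1))=1
  k=0: (−1)^0·6.0000/(6)·0.8513^4·0.5247^0 = +0.525127
  k=1: (−1)^1·6.0000/(2)·0.8513^2·0.5247^2 = -0.598588
d^2_{1,1}(1.1048) = +0.525127 -0.598588 = -0.073461
|D^2_{1,1}|² = |d^2_{1,1}(β)|² = (-0.073461)² = 0.005397 (the z-rotation phases have unit modulus)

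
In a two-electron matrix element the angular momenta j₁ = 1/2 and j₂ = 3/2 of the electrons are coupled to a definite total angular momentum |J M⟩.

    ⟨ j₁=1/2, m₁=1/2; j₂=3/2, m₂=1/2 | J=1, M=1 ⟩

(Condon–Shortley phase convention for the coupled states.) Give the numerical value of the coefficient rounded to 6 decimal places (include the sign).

+√(1/4) = +0.500000

j₁+j₂−J=1  J+j₁−j₂=0  J−j₁+j₂=2  j₁+j₂+J+1=4
(j₁±m₁, j₂±m₂, J±M) = (1,0,2,1,2,0)
P² = 1
sum k=0..0:
  [0] +1/2 = 1/2
S = 1/2
C² = P²·S² = 1/4 ; C = +0.500000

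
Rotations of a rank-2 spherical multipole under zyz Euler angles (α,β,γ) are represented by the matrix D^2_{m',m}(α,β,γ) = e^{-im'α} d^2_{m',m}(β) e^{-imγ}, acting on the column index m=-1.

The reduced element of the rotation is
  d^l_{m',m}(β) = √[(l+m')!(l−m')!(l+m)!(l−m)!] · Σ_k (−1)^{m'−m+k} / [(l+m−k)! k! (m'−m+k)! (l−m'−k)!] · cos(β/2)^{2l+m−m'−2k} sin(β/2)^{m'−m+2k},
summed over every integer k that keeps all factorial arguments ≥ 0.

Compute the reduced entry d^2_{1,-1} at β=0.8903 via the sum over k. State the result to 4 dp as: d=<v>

d^2_{1,-1}(β=0.8903) via the finite sum:
With c≡cos(β/2)=0.902546 and s≡sin(β/2)=0.430593, N=[6·1·1·6]^{1/2}=6.000000
Admissible k: 0..1 (factorial args all ≥0)
  k=0: (−1)^2·6.0000/(2)·0.9025^2·0.4306^2 = +0.453100
  k=1: (−1)^3·6.0000/(6)·0.9025^0·0.4306^4 = -0.034377
d^2_{1,-1}(0.8903) = +0.453100 -0.034377 = +0.418723

d=0.4187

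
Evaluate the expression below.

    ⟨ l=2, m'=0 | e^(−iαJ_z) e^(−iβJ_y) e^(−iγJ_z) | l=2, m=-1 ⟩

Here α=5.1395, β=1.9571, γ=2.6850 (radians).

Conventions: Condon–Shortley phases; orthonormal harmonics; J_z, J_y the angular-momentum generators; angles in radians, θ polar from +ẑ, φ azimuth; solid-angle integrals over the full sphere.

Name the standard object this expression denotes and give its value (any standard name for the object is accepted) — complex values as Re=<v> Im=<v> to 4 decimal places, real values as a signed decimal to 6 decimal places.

This is a Wigner D-matrix element — the rotation-matrix element ⟨l m'| R(α,β,γ) |l m⟩ in the angular-momentum basis.
First d^2_{0,-1}(β=1.9571), then the phase factors e^{-i(0)α} and e^{-i(-1)γ}:
c=cos(1.957100/2)=0.558226, s=sin(1.957100/2)=0.829689; N=√[2·2·1·6]=4.898979
k: max(0,(-1)−(0))=0 … min(2+(-1),2−(0))=1
  k=0: (−1)^1·4.8990/(2)·0.5582^3·0.8297^1 = -0.353526
  k=1: (−1)^2·4.8990/(2)·0.5582^1·0.8297^3 = +0.780965
d^2_{0,-1}(1.9571) = -0.353526 +0.780965 = +0.427439
Phases: e^{-i·(0)·5.1395}=+1.000000+0.000000i, e^{-i·(-1)·2.6850}=-0.897560+0.440892i ⇒ D=-0.383652+0.188455i

Wigner D-matrix element, Re=-0.3837 Im=0.1885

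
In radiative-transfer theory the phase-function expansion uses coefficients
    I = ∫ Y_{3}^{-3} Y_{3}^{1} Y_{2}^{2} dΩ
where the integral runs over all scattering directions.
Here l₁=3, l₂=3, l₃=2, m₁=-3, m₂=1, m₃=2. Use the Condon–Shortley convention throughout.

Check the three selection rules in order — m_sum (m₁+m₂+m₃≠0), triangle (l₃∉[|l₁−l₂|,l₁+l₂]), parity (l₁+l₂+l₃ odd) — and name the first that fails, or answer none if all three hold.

azimuthal sum: -3 + 1 + 2 = 0  ✓
0 ≤ 2 ≤ 6 (triangle on l)  ✓
L = 3 + 3 + 2 = 8 (even)  ✓

none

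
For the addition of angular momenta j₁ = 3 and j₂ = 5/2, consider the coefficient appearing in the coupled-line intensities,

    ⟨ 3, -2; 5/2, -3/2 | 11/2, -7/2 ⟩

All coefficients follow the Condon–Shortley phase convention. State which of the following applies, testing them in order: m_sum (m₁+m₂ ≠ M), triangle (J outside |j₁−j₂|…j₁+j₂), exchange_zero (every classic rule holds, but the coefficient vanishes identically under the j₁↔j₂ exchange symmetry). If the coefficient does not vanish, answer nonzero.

m-sum: m₁+m₂ = -2+(-3/2) = -7/2, M = -7/2  ✓
triangle: |j₁−j₂| = 1/2 ≤ J = 11/2 ≤ j₁+j₂ = 11/2  ✓
exchange: j₁≠j₂ or m₁≠m₂ — the exchange symmetry imposes no constraint here
value check: CG = +√(6/11) = +0.738549 ≠ 0

nonzero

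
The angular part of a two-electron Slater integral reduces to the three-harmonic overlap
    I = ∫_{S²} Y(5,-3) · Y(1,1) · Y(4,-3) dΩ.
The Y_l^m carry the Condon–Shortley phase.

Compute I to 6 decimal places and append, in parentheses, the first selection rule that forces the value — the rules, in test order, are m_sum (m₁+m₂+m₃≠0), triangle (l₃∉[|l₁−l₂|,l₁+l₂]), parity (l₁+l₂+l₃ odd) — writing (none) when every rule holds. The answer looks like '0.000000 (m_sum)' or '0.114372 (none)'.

Σmᵢ = -5 ≠ 0, so the φ-integral vanishes; I = 0

0.000000 (m_sum)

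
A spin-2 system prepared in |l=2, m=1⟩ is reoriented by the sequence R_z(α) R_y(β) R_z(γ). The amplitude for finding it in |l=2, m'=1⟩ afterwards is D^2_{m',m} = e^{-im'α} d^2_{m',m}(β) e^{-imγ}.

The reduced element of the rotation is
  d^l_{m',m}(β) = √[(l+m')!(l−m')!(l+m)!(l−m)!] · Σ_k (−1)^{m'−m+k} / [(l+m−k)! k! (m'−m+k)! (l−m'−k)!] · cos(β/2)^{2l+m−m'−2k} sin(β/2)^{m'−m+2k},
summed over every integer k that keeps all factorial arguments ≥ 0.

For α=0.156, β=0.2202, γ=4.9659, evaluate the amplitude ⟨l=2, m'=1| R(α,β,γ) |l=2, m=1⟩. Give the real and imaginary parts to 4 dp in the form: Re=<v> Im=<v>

D^2_{1,1}(0.1560,0.2202,4.9659) = e^{-i·1·0.1560}·d^2_{1,1}(0.2202)·e^{-i·1·4.9659}. Compute d first:
With c≡cos(β/2)=0.993945 and s≡sin(β/2)=0.109878, N=[6·1·6·1]^{1/2}=6.000000
k∈{0,1} keeps every argument non-negative
  k=0: (−1)^0·6.0000/(6)·0.9939^4·0.1099^0 = +0.976000
  k=1: (−1)^1·6.0000/(2)·0.9939^2·0.1099^2 = -0.035782
d^2_{1,1}(0.2202) = +0.976000 -0.035782 = +0.940217
Attach z-rotation phases: D = e^{-i(1)(0.1560)}·(+0.940217)·e^{-i(1)(4.9659)} = +0.374358+0.862476i

Re=0.3744 Im=0.8625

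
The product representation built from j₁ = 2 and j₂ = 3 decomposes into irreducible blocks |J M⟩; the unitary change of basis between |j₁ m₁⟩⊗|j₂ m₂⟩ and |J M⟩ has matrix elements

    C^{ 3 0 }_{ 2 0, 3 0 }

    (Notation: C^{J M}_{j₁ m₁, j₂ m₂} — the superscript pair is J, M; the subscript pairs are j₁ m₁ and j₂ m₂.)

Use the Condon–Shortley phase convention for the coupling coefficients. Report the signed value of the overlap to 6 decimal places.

−√(4/15) ≈ -0.516398

j₁+j₂−J=2  J+j₁−j₂=2  J−j₁+j₂=4  j₁+j₂+J+1=9
(j₁±m₁, j₂±m₂, J±M) = (2,2,3,3,3,3)
P² = 48/5
sum k=0..2:
  [0] +1/24 = 1/24
  [1] −1/4 = -1/4
  [2] +1/24 = 1/24
S = -1/6
C² = P²·S² = 4/15 ; C = -0.516398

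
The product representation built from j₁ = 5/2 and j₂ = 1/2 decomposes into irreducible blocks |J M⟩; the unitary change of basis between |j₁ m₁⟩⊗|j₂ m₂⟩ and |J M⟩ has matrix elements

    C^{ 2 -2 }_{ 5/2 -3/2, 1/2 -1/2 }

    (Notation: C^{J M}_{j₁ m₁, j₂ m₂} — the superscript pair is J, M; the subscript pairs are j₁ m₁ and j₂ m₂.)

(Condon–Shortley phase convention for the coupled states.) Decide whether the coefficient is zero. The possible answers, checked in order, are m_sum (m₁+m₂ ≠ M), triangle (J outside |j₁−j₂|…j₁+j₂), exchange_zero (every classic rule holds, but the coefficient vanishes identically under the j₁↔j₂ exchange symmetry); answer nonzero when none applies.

m-sum: m₁+m₂ = -3/2+(-1/2) = -2, M = -2  ✓
triangle: |j₁−j₂| = 2 ≤ J = 2 ≤ j₁+j₂ = 3  ✓
exchange: j₁≠j₂ or m₁≠m₂ — the exchange symmetry imposes no constraint here
value check: CG = +√(1/6) = +0.408248 ≠ 0

nonzero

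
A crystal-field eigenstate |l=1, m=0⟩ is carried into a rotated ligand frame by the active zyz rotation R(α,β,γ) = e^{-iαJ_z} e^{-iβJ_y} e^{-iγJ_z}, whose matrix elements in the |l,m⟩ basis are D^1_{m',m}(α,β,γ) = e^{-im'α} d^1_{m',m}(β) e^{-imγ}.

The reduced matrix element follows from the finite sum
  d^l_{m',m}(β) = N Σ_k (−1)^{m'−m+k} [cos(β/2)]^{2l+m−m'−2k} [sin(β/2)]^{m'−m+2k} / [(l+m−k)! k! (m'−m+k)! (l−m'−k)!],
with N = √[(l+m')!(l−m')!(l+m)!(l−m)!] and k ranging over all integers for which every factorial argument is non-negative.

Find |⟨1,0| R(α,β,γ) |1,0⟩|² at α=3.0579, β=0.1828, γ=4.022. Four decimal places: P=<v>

P=0.9670

D^1_{0,0}(3.0579,0.1828,4.0220) = e^{-i·0·3.0579}·d^1_{0,0}(0.1828)·e^{-i·0·4.0220}. Compute d first:
c=cos(0.182800/2)=0.995826, s=sin(0.182800/2)=0.091273; N=√[1·1·1·1]=1.000000
k∈{0,1} keeps every argument non-negative
  k=0: (−1)^0·1.0000/(1)·0.9958^2·0.0913^0 = +0.991669
  k=1: (−1)^1·1.0000/(1)·0.9958^0·0.0913^2 = -0.008331
d^1_{0,0}(0.1828) = +0.991669 -0.008331 = +0.983339
|D^1_{0,0}|² = |d^1_{0,0}(β)|² = (+0.983339)² = 0.966955 (the z-rotation phases have unit modulus)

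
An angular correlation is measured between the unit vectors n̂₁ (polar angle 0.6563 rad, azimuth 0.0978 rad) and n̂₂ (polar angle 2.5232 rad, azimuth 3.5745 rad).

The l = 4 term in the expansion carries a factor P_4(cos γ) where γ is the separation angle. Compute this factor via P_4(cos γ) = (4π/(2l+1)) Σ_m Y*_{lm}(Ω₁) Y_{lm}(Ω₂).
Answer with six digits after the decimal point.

Addition theorem: P_4(cos γ) = (4π/9) Σ_m Y*_{lm}(Ω₁) Y_{lm}(Ω₂), m = −4…4:
  m=-4: Y*=0.05671 + 0.02339j  Y=-0.00800 - 0.04934j  product 0.00070 - 0.00299j
  m=-3: Y*=0.21567 + 0.06516j  Y=0.05340 - 0.19140j  product 0.02399 - 0.03780j
  m=-2: Y*=0.41463 + 0.08215j  Y=0.26573 - 0.31232j  product 0.13584 - 0.10767j
  m=-1: Y*=0.31722 + 0.03112j  Y=0.33419 - 0.15444j  product 0.11082 - 0.03859j
  m=+0: Y*=-0.21593 + 0.00000j  Y=-0.15762 + 0.00000j  product 0.03403 + 0.00000j
  m=+1: Y*=-0.31722 + 0.03112j  Y=-0.33419 - 0.15444j  product 0.11082 + 0.03859j
  m=+2: Y*=0.41463 - 0.08215j  Y=0.26573 + 0.31232j  product 0.13584 + 0.10767j
  m=+3: Y*=-0.21567 + 0.06516j  Y=-0.05340 - 0.19140j  product 0.02399 + 0.03780j
  m=+4: Y*=0.05671 - 0.02339j  Y=-0.00800 + 0.04934j  product 0.00070 + 0.00299j
Total Σ_m = 0.57672 - 0.00000j. Multiply by 1.396263: 0.80526 - 0.00000j. P_4(cos γ) = 0.805258

0.805258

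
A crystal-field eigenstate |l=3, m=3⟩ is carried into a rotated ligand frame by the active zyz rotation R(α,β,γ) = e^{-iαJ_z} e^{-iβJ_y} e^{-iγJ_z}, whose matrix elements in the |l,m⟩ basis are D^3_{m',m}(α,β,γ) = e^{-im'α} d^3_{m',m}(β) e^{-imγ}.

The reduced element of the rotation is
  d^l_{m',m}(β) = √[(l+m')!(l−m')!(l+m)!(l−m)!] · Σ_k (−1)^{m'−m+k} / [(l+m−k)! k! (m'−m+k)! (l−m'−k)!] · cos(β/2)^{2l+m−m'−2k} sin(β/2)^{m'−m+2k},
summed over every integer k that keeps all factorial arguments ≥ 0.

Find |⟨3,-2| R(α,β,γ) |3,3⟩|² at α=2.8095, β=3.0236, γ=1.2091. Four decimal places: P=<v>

Split into d^3_{-2,3}(β=3.0236) × two z-phases.
Half-angle: c=0.058962, s=0.998260. N=√(1·120·720·1)=293.938769
The bounds max(0,m−m')=5 and min(l+m,l−m')=5 give 1 term
  k=5: (−1)^0·293.9388/(120)·0.0590^1·0.9983^5 = +0.143175
d^3_{-2,3}(3.0236) = +0.143175
|D^3_{-2,3}|² = |d^3_{-2,3}(β)|² = (+0.143175)² = 0.020499 (the z-rotation phases have unit modulus)

P=0.0205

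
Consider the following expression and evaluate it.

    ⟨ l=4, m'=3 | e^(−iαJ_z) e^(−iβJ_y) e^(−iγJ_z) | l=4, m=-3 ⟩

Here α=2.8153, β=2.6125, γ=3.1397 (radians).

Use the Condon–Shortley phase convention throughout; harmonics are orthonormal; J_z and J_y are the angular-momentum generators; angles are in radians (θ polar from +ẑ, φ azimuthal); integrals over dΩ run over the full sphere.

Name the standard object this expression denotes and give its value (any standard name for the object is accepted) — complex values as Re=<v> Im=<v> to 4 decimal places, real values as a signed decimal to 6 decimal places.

This is a Wigner D-matrix element — the rotation-matrix element ⟨l m'| R(α,β,γ) |l m⟩ in the angular-momentum basis.
Split into d^4_{3,-3}(β=2.6125) × two z-phases.
c=cos(2.612500/2)=0.261471, s=sin(2.612500/2)=0.965211; N=√[5040·1·1·5040]=5040.000000
Admissible k: 0..1 (factorial args all ≥0)
  k=0: (−1)^6·5040.0000/(720)·0.2615^2·0.9652^6 = +0.386973
  k=1: (−1)^7·5040.0000/(5040)·0.2615^0·0.9652^8 = -0.753319
d^4_{3,-3}(2.6125) = +0.386973 -0.753319 = -0.366346
Attach z-rotation phases: D = e^{-i(3)(2.8153)}·(-0.366346)·e^{-i(-3)(3.1397)} = -0.206127-0.302855i

Wigner D-matrix element, Re=-0.2061 Im=-0.3029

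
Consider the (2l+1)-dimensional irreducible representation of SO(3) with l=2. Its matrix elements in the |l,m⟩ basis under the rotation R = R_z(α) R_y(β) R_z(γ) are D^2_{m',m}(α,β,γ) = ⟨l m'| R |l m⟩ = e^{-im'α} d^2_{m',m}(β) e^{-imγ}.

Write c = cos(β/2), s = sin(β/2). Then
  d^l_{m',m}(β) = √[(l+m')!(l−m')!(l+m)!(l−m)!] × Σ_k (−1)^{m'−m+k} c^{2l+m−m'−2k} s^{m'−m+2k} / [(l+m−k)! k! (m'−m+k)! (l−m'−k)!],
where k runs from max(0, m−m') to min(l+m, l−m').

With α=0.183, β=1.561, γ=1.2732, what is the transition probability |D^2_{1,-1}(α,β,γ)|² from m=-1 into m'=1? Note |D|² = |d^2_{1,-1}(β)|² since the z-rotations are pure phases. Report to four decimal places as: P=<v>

D^2_{1,-1}(0.1830,1.5610,1.2732) = e^{-i·1·0.1830}·d^2_{1,-1}(1.5610)·e^{-i·-1·1.2732}. Compute d first:
Half-angle: c=0.710562, s=0.703635. N=√(6·1·1·6)=6.000000
k∈{0,1} keeps every argument non-negative
  k=0: (−1)^2·6.0000/(2)·0.7106^2·0.7036^2 = +0.749928
  k=1: (−1)^3·6.0000/(6)·0.7106^0·0.7036^4 = -0.245126
d^2_{1,-1}(1.5610) = +0.749928 -0.245126 = +0.504802
|D^2_{1,-1}|² = |d^2_{1,-1}(β)|² = (+0.504802)² = 0.254825 (the z-rotation phases have unit modulus)

P=0.2548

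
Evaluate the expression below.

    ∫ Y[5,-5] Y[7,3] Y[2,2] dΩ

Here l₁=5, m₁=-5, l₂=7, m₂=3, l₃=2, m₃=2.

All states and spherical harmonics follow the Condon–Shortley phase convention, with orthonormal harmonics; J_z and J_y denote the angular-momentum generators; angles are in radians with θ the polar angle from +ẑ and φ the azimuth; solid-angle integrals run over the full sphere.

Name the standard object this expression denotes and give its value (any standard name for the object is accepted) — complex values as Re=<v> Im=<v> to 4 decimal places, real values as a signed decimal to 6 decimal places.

This is a Gaunt coefficient — the integral of a triple product of spherical harmonics over the sphere.
Rules hold: Σm=0, L=14 even, 2≤2≤12.
N = 11·15·5 = 825
Δ = 10!·0!·4!/15! = 1/15015
Racah Σ t=5..5: t=5:−1/57600 = -1/57600
⇒ 3j(5 7 2; 0 0 0)² = 21/715, sgn -1
Racah Σ t=10..10: t=10:+1/87091200 = 1/87091200
⇒ 3j(5 7 2; -5 3 2)² = 1/15015, sgn +1
4πI² = N·(3j₀)²·(3jₘ)² = 3/1859
I = -1·√(0.00161377/4π) = -0.01133225

Gaunt coefficient, -0.011332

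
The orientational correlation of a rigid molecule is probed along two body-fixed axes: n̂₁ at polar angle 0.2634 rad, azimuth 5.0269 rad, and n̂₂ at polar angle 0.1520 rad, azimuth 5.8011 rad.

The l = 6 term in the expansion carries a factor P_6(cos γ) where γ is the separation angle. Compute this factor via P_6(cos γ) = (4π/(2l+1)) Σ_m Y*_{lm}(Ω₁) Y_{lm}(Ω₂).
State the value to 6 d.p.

0.664689

Summing Y*_{l m}(θ₁,φ₁)·Y_{l m}(θ₂,φ₂) over m ∈ [−6, 6]; prefactor 4π/(2·6+1) = 0.966644:
  m=-6: (0.00005 - 0.00014j) × (-0.00001 + 0.00000j) = -0.00000 + 0.00000j  (running Σ = -0.00000 + 0.00000j)
  m=-5: (0.00193 + 0.00000j) × (-0.00010 + 0.00009j) = -0.00000 + 0.00000j  (running Σ = -0.00000 + 0.00000j)
  m=-4: (0.00467 + 0.01444j) × (-0.00064 + 0.00171j) = -0.00003 - 0.00000j  (running Σ = -0.00003 - 0.00000j)
  m=-3: (-0.06520 + 0.04726j) × (0.00215 + 0.01718j) = -0.00095 - 0.00102j  (running Σ = -0.00098 - 0.00102j)
  m=-2: (-0.23026 - 0.16754j) × (0.06350 + 0.09151j) = 0.00071 - 0.03171j  (running Σ = -0.00027 - 0.03273j)
  m=-1: (0.18297 - 0.56247j) × (0.39292 + 0.20560j) = 0.18754 - 0.18338j  (running Σ = 0.18727 - 0.21611j)
  m=0: (0.39899 + 0.00000j) × (0.78471 + 0.00000j) = 0.31309 + 0.00000j  (running Σ = 0.50036 - 0.21611j)
  m=1: (-0.18297 - 0.56247j) × (-0.39292 + 0.20560j) = 0.18754 + 0.18338j  (running Σ = 0.68790 - 0.03273j)
  m=2: (-0.23026 + 0.16754j) × (0.06350 - 0.09151j) = 0.00071 + 0.03171j  (running Σ = 0.68861 - 0.00102j)
  m=3: (0.06520 + 0.04726j) × (-0.00215 + 0.01718j) = -0.00095 + 0.00102j  (running Σ = 0.68765 - 0.00000j)
  m=4: (0.00467 - 0.01444j) × (-0.00064 - 0.00171j) = -0.00003 + 0.00000j  (running Σ = 0.68763 + 0.00000j)
  m=5: (-0.00193 + 0.00000j) × (0.00010 + 0.00009j) = -0.00000 - 0.00000j  (running Σ = 0.68763 + 0.00000j)
  m=6: (0.00005 + 0.00014j) × (-0.00001 - 0.00000j) = -0.00000 - 0.00000j  (running Σ = 0.68763 + 0.00000j)
Accumulated sum 0.68763 + 0.00000j; after 4π/(2l+1) scaling, 0.66469 + 0.00000j ⇒ P_6 = 0.664689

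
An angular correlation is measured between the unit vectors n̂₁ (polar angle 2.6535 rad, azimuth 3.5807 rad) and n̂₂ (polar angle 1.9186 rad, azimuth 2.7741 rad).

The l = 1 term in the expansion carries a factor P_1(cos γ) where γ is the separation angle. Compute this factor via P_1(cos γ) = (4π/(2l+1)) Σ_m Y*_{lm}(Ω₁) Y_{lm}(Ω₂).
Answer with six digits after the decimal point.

0.606093

Expand P_1 via completeness: Σ_{m} conj(Y_{1,m}) at Ω₁ times Y_{1,m} at Ω₂ —
  [-1]  conj(Y_{1,-1})(Ω₁) = -0.14665 - 0.06888j ; Y_{1,-1}(Ω₂) = -0.30312 - 0.11670j ; Δ = 0.03641 + 0.03799j
  [+0]  conj(Y_{1,0})(Ω₁) = -0.43155 + 0.00000j ; Y_{1,0}(Ω₂) = -0.16653 + 0.00000j ; Δ = 0.07187 + 0.00000j
  [+1]  conj(Y_{1,1})(Ω₁) = 0.14665 - 0.06888j ; Y_{1,1}(Ω₂) = 0.30312 - 0.11670j ; Δ = 0.03641 - 0.03799j
Σ over m = 0.14469 + 0.00000j; ×(4π/3) → 0.60609 + 0.00000j. Real part: 0.606093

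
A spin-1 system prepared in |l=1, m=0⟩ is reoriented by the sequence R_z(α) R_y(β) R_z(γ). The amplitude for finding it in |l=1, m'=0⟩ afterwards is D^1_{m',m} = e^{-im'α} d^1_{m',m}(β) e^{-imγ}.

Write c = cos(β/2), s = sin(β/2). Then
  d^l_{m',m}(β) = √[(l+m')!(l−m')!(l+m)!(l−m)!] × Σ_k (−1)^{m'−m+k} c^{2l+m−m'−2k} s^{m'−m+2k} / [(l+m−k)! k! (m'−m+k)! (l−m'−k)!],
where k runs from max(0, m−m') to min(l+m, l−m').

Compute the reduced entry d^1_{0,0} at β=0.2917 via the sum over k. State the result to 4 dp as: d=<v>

d^1_{0,0}(β=0.2917) via the finite sum:
c=cos(0.291700/2)=0.989383, s=sin(0.291700/2)=0.145333; N=√[1·1·1·1]=1.000000
k∈{0,1} keeps every argument non-negative
  k=0: (−1)^0·1.0000/(1)·0.9894^2·0.1453^0 = +0.978878
  k=1: (−1)^1·1.0000/(1)·0.9894^0·0.1453^2 = -0.021122
d^1_{0,0}(0.2917) = +0.978878 -0.021122 = +0.957756

d=0.9578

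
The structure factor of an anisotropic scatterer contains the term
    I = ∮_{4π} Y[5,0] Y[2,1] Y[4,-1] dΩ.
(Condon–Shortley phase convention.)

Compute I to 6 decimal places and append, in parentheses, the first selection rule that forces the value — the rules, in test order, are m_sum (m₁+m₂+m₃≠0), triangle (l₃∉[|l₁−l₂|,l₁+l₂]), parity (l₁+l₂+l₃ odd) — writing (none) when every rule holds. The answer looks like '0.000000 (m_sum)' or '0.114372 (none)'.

Σlᵢ=11 odd — θ-integrand is odd under cosθ→−cosθ; I=0

0.000000 (parity)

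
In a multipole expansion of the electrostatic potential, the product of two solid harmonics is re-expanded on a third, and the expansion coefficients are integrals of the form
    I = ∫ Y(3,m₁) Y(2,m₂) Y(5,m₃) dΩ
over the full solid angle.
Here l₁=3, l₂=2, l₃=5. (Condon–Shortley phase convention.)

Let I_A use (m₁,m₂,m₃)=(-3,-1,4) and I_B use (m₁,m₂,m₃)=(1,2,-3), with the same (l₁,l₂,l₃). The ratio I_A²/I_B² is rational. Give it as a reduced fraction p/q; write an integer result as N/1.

l's match ⇒ only the (l;m) 3-j factors differ between A and B.
A: triangle coeff Δ(3,2,5) = 1/2310; Σ_t [0,0]: t=0:+1/4320 = 1/4320; (3j)²=2/55 [(3 2 5; -3 -1 4)], sign=-1
B: triangle coeff Δ(3,2,5) = 1/2310; Σ_t [0,0]: t=0:+1/1152 = 1/1152; (3j)²=1/33 [(3 2 5; 1 2 -3)], sign=+1
I_A²/I_B² = (2/55)/(1/33) = 6/5

6/5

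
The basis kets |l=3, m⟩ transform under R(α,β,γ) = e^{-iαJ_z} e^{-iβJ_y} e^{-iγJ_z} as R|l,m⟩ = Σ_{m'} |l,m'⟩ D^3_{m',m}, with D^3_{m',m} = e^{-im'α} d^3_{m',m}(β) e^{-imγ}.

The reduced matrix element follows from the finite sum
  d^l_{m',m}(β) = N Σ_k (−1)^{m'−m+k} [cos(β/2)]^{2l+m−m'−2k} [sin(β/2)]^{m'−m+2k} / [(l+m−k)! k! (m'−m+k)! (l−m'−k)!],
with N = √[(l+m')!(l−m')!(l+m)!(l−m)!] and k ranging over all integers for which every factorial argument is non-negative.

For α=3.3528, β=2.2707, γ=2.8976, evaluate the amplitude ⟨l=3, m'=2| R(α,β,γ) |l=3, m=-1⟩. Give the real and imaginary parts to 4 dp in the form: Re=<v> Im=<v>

D^3_{2,-1}(3.3528,2.2707,2.8976) = e^{-i·2·3.3528}·d^3_{2,-1}(2.2707)·e^{-i·-1·2.8976}. Compute d first:
c=cos(2.270700/2)=0.421815, s=sin(2.270700/2)=0.906682; N=√[120·1·2·24]=75.894664
Admissible k: 0..1 (factorial args all ≥0)
  k=0: (−1)^3·75.8947/(12)·0.4218^3·0.9067^3 = -0.353803
  k=1: (−1)^4·75.8947/(24)·0.4218^1·0.9067^5 = +0.817329
d^3_{2,-1}(2.2707) = -0.353803 +0.817329 = +0.463526
Phases: e^{-i·(2)·3.3528}=+0.912102-0.409964i, e^{-i·(-1)·2.8976}=-0.970381+0.241579i ⇒ D=-0.364354+0.286536i

Re=-0.3644 Im=0.2865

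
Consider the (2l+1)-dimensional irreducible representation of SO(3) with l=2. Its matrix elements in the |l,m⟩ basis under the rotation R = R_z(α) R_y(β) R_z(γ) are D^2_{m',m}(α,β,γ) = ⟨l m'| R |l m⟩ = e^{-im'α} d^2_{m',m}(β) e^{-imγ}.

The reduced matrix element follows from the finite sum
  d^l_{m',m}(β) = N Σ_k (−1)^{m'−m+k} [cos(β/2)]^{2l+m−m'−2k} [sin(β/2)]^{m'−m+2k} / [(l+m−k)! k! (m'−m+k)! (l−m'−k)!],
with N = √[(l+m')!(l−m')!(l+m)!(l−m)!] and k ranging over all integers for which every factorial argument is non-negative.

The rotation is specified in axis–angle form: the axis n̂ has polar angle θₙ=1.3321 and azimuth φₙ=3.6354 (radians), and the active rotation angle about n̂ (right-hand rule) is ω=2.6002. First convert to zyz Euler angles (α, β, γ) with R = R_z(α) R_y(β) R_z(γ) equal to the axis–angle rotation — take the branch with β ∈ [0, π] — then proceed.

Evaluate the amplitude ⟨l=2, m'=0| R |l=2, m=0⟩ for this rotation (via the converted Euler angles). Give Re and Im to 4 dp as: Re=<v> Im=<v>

Axis–angle → zyz. n̂ = (sinθₙcosφₙ, sinθₙsinφₙ, cosθₙ) = (-0.855569, -0.460543, +0.236436), ω = 2.6002.
R = I cosω + sinω [n̂]ₓ + (1−cosω) n̂n̂ᵀ gives
  R = [+0.502323, +0.609861, -0.612978; +0.853546, -0.463124, +0.238694; -0.138314, -0.643106, -0.753182]
β = atan2(√(R₁₃²+R₂₃²), R₃₃) = 2.423683; α = atan2(R₂₃, R₁₃) mod 2π = 2.770256; γ = atan2(R₃₂, −R₃₁) mod 2π = 4.924234
First d^2_{0,0}(β=2.4237), then the phase factors e^{-i(0)α} and e^{-i(0)γ}:
c=cos(2.423683/2)=0.351296, s=sin(2.423683/2)=0.936264; N=√[2·2·2·2]=4.000000
k∈{0,1,2} keeps every argument non-negative
  k=0: (−1)^0·4.0000/(4)·0.3513^4·0.9363^0 = +0.015230
  k=1: (−1)^1·4.0000/(1)·0.3513^2·0.9363^2 = -0.432717
  k=2: (−1)^2·4.0000/(4)·0.3513^0·0.9363^4 = +0.768412
d^2_{0,0}(2.4237) = +0.015230 -0.432717 +0.768412 = +0.350925
D = (+1.000000+0.000000i)·(+0.350925)·(+1.000000+0.000000i) = +0.350925+0.000000i

Re=0.3509 Im=0.0000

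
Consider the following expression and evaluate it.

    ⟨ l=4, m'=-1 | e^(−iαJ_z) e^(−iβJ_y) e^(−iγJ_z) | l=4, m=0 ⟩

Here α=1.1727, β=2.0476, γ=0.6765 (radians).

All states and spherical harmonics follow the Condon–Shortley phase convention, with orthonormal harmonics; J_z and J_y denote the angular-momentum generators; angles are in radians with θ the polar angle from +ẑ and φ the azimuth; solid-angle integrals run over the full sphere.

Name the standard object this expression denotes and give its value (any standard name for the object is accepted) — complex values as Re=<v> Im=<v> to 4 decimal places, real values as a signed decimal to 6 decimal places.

This is a Wigner D-matrix element — the rotation-matrix element ⟨l m'| R(α,β,γ) |l m⟩ in the angular-momentum basis.
Split into d^4_{-1,0}(β=2.0476) × two z-phases.
With c≡cos(β/2)=0.520124 and s≡sin(β/2)=0.854091, N=[6·120·24·24]^{1/2}=643.987578
k: max(0,(0)−(-1))=1 … min(4+(0),4−(-1))=4
  k=1: (−1)^0·643.9876/(144)·0.5201^7·0.8541^1 = +0.039334
  k=2: (−1)^1·643.9876/(24)·0.5201^5·0.8541^3 = -0.636375
  k=3: (−1)^2·643.9876/(24)·0.5201^3·0.8541^5 = +1.715960
  k=4: (−1)^3·643.9876/(144)·0.5201^1·0.8541^7 = -0.771169
d^4_{-1,0}(2.0476) = +0.039334 -0.636375 +1.715960 -0.771169 = +0.347749
D = (+0.387664+0.921801i)·(+0.347749)·(+1.000000+0.000000i) = +0.134810+0.320556i

Wigner D-matrix element, Re=0.1348 Im=0.3206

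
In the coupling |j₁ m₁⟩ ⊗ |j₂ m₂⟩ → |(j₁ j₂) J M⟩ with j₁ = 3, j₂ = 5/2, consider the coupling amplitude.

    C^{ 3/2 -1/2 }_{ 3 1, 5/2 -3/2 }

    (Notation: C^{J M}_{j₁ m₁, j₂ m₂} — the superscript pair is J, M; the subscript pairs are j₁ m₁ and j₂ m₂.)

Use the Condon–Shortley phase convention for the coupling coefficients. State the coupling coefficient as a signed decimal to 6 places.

−√(7/30) = -0.483046

triangle: 4!*2!*1!/8! = 48/40320
(j±m)!: 4!*2!*1!*4!*1!*2! = 2304
prefactor² = (2J+1)*Δ*N² = 384/35
  k=0: +1/(0!*4!*2!*1!*0!*0!) = 1/48
  k=1: −1/(1!*3!*1!*0!*1!*1!) = -1/6
Σ = -7/48  ⇒  CG² = 384/35*(-7/48)² = 7/30
CG = −√(7/30) = -0.483046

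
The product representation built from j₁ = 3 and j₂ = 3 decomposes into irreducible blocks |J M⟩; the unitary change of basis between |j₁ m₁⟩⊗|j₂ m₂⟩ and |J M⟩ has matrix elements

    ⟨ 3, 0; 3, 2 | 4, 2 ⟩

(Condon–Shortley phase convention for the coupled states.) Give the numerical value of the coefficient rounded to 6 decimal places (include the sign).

j₁+j₂−J=2  J+j₁−j₂=4  J−j₁+j₂=4  j₁+j₂+J+1=11
(j₁±m₁, j₂±m₂, J±M) = (3,3,5,1,6,2)
P² = 124416/77
sum k=1..2:
  [1] −1/96 = -1/96
  [2] +1/72 = 1/72
S = 1/288
C² = P²·S² = 3/154 ; C = +0.139573

+√(3/154) ≈ +0.139573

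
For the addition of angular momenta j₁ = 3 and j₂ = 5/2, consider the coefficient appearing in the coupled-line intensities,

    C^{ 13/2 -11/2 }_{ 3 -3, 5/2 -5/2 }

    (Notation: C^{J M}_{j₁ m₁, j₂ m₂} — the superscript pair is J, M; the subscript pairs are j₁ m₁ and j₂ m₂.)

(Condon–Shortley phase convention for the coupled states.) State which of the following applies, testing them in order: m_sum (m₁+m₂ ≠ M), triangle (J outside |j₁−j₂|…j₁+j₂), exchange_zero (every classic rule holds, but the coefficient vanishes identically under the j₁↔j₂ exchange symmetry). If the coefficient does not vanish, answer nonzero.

m-sum: m₁+m₂ = -3+(-5/2) = -11/2, M = -11/2  ✓
triangle: need |j₁−j₂| ≤ J ≤ j₁+j₂, i.e. J ∈ [1/2, 11/2]; J = 13/2 is outside ✗ ⇒ coefficient is 0

triangle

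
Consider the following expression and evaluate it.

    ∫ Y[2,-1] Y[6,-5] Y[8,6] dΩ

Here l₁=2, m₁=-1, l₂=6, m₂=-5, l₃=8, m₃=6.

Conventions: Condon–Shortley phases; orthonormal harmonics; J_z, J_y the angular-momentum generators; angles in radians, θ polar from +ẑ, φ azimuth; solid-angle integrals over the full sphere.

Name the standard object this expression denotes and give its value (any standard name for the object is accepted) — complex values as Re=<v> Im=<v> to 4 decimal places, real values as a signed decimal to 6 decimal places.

Gaunt coefficient, +0.228971

This is a Gaunt coefficient — the integral of a triple product of spherical harmonics over the sphere.
Checks pass: Σm=0; 16 even; l₃=8∈[4,8].
(2·2+1)(2·6+1)(2·8+1) = 1105
Δ: 0! 4! 12! / 17! → 1/30940
sum: t=0:+1/2073600 = 1/2073600
3j²(2 6 8; 0 0 0) = Δ·Π!·Σ² = 28/1105  (sign +1)
sum: t=0:+1/239500800 = 1/239500800
3j²(2 6 8; -1 -5 6) = Δ·Π!·Σ² = 2/85  (sign +1)
combine: 4πI² = 1105·28/1105·2/85 = 56/85
take √, sign +1: I = 0.22897055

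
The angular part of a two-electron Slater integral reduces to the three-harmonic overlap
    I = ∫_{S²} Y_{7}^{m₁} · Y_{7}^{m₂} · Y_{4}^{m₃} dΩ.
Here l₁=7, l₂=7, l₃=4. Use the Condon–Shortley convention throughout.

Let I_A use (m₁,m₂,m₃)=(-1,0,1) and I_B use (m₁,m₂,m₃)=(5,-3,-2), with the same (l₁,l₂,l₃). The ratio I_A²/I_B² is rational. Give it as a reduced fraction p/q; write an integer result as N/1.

5103/37004

l's match ⇒ only the (l;m) 3-j factors differ between A and B.
A: triangle coeff Δ(7,7,4) = 1/58198140; Σ_t [4,7]: t=4:+1/2488320 t=5:−1/345600 t=6:+1/414720 t=7:−1/4354560 = -1/3225600; (3j)²=81/92378 [(7 7 4; -1 0 1)], sign=+1
B: triangle coeff Δ(7,7,4) = 1/58198140; Σ_t [0,2]: t=0:+1/348364800 t=1:−1/13063680 t=2:+1/7741440 = 29/522547200; (3j)²=1682/264537 [(7 7 4; 5 -3 -2)], sign=+1
I_A²/I_B² = (81/92378)/(1682/264537) = 5103/37004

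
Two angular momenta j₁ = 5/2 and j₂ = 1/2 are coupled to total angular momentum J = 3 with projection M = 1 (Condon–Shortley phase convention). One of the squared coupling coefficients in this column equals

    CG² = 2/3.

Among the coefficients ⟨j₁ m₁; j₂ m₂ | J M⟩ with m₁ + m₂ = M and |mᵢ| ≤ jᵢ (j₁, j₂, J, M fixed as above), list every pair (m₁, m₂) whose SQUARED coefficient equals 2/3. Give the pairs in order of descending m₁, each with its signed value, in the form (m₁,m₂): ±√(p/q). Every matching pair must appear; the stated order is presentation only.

Admissible pairs with m₁+m₂ = M = 1: (1/2,1/2), (3/2,-1/2)
  (m₁,m₂)=(3/2,-1/2): CG² = 1/3, CG = +√(1/3)
  (m₁,m₂)=(1/2,1/2): CG² = 2/3, CG = +√(2/3)   ← matches the target
Pairs with CG² = 2/3: (1/2,1/2): +√(2/3)

(1/2,1/2): +√(2/3)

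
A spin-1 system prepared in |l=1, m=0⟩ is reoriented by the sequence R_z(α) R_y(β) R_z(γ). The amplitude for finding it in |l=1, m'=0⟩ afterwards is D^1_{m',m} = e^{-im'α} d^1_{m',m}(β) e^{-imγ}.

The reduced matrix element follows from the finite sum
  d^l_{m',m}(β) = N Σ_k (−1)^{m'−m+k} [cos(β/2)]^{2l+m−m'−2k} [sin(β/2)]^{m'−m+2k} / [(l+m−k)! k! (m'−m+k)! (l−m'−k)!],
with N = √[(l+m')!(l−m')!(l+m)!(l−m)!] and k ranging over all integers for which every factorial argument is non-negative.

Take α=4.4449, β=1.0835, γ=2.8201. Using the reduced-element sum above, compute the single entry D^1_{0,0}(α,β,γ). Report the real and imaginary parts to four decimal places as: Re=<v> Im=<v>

Re=0.4682 Im=0.0000

First d^1_{0,0}(β=1.0835), then the phase factors e^{-i(0)α} and e^{-i(0)γ}:
With c≡cos(β/2)=0.856808 and s≡sin(β/2)=0.515636, N=[1·1·1·1]^{1/2}=1.000000
Admissible k: 0..1 (factorial args all ≥0)
  k=0: (−1)^0·1.0000/(1)·0.8568^2·0.5156^0 = +0.734119
  k=1: (−1)^1·1.0000/(1)·0.8568^0·0.5156^2 = -0.265881
d^1_{0,0}(1.0835) = +0.734119 -0.265881 = +0.468239
Attach z-rotation phases: D = e^{-i(0)(4.4449)}·(+0.468239)·e^{-i(0)(2.8201)} = +0.468239+0.000000i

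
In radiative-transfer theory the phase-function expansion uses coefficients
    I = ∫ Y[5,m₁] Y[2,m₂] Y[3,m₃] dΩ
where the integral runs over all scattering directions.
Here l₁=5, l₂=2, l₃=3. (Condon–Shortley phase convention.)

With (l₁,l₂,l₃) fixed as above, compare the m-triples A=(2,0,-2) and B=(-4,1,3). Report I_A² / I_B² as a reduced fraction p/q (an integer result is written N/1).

3/4

l's match ⇒ only the (l;m) 3-j factors differ between A and B.
A: triangle coeff Δ(5,2,3) = 1/2310; Σ_t [2,2]: t=2:+1/480 = 1/480; (3j)²=3/110 [(5 2 3; 2 0 -2)], sign=-1
B: triangle coeff Δ(5,2,3) = 1/2310; Σ_t [3,3]: t=3:−1/4320 = -1/4320; (3j)²=2/55 [(5 2 3; -4 1 3)], sign=-1
I_A²/I_B² = (3/110)/(2/55) = 3/4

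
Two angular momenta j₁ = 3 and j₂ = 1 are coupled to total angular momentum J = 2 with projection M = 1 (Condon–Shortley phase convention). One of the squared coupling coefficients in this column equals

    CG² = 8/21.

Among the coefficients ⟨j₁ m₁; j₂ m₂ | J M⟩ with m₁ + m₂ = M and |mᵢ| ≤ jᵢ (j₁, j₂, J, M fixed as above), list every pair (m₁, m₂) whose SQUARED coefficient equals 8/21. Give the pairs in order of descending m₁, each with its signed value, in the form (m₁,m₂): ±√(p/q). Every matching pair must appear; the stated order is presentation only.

Admissible pairs with m₁+m₂ = M = 1: (0,1), (1,0), (2,-1)
  (m₁,m₂)=(2,-1): CG² = 10/21, CG = +√(10/21)
  (m₁,m₂)=(1,0): CG² = 8/21, CG = −√(8/21)   ← matches the target
  (m₁,m₂)=(0,1): CG² = 1/7, CG = +√(1/7)
Pairs with CG² = 8/21: (1,0): −√(8/21)

(1,0): −√(8/21)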